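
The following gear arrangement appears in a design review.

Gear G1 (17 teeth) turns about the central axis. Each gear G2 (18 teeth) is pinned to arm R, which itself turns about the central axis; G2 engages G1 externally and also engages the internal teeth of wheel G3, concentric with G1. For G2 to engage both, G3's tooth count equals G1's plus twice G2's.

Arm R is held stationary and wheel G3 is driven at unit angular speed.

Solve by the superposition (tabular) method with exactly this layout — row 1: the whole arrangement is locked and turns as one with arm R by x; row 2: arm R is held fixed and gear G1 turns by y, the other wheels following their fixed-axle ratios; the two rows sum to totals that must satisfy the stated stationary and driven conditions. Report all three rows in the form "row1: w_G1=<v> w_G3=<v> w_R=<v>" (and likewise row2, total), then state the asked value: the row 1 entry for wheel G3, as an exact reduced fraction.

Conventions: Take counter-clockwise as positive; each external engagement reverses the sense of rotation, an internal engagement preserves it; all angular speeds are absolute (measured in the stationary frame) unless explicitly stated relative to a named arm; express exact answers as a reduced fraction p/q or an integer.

row1: w_G1=0 w_G3=0 w_R=0
row2: w_G1=-53/17 w_G3=1 w_R=0
total: w_G1=-53/17 w_G3=1 w_R=0
asked value: 0

class = planetary set [G3 = 17+2·18 = 53; Willis about the carrier]
row 1 — lock + rotate with arm: ω_sun = ω_ring = ω_arm = x
row 2 (arm held, sun turns y): ω_ring = −(17/53)·y, ω_arm = 0
boundary: total ω_arm = x = 0 and total ω_ring = x − (17/53)·y = 1  ⇒  y = -53/17, x = 0
row 2 ring = −(17/53)·(-53/17) = 1
totals (row 1 + row 2): sun 0 + (-53/17) = -53/17, ring 0 + 1 = 1, arm 0 + 0 = 0
asked cell (row1, ring) = 0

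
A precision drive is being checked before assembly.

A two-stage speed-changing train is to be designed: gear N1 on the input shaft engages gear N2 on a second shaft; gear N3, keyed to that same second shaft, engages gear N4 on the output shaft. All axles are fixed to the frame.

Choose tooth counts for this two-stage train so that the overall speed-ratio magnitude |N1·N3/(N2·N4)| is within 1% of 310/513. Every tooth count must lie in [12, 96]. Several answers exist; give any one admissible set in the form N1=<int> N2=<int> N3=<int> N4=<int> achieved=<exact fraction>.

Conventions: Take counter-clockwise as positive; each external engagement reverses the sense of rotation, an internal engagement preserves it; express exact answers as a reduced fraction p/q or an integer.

2-stage fixed-axis compound train for ratio 310/513
target = 310/513 in lowest terms: an exact hit needs N1·N3 = k·310 and N2·N4 = k·513 for one integer k, every count in [12, 96]; additionally prefer no 1:1 stage (N1 ≠ N2, N3 ≠ N4)
k = 1: no 1:1-free in-range split of k·310 and k·513 into factor pairs; take k = 2
k = 2: N1·N3 = 620 = 20·31, N2·N4 = 1026 = 18·57
achieved = 20·31/(18·57) = 310/513; |achieved − target| = 0 ≤ 31/5130 ✓

N1=20 N2=18 N3=31 N4=57 achieved=310/513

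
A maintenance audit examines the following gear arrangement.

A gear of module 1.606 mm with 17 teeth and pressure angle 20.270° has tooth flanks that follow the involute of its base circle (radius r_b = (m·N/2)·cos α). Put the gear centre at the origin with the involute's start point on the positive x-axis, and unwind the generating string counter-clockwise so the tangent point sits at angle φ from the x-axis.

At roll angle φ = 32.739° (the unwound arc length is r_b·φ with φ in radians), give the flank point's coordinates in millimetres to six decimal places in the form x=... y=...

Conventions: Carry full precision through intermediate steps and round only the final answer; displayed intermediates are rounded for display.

x=14.728555 y=0.770656

recognized (one wheel, involute flank): single-mesh tooth geometry, m = 1.606, N = 17
pitch radius r_p = m·N/2 = 1.606·17/2 = 13.651000
base radius r_b = r_p·cos α = 13.651000·cos 20.270° = 12.805600
roll angle φ = 32.739° = 0.57140334 rad
x = r_b·(cos φ + φ·sin φ) = 14.728555
y = r_b·(sin φ − φ·cos φ) = 0.770656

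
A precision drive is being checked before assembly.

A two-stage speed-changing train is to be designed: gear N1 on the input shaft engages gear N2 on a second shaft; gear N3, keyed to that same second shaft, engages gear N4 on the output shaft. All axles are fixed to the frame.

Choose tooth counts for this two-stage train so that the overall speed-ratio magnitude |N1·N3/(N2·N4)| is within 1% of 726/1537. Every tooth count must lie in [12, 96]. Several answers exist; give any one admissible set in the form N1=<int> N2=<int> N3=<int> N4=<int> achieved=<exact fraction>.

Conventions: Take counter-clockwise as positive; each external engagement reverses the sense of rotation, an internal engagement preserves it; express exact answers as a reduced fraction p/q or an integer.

N1=22 N2=29 N3=33 N4=53 achieved=726/1537

design class (target 726/1537): fixed-axis compound train
target = 726/1537 in lowest terms: an exact hit needs N1·N3 = k·726 and N2·N4 = k·1537 for one integer k, every count in [12, 96]; additionally prefer no 1:1 stage (N1 ≠ N2, N3 ≠ N4)
k = 1: N1·N3 = 726 = 22·33, N2·N4 = 1537 = 29·53
achieved = 22·33/(29·53) = 726/1537; |achieved − target| = 0 ≤ 363/76850 ✓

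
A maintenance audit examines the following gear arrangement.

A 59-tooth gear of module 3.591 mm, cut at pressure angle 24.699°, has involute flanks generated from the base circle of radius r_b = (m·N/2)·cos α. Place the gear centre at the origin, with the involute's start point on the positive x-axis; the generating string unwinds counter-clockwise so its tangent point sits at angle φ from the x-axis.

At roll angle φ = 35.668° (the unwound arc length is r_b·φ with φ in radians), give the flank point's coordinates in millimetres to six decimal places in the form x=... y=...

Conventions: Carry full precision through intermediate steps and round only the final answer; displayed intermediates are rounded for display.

topology: single-mesh involute geometry — m = 3.591, N = 59
pitch radius r_p = m·N/2 = 3.591·59/2 = 105.934500
base radius r_b = r_p·cos α = 105.934500·cos 24.699° = 96.243132
roll angle φ = 35.668° = 0.62252404 rad
x = r_b·(cos φ + φ·sin φ) = 113.123729
y = r_b·(sin φ − φ·cos φ) = 7.443756

x=113.123729 y=7.443756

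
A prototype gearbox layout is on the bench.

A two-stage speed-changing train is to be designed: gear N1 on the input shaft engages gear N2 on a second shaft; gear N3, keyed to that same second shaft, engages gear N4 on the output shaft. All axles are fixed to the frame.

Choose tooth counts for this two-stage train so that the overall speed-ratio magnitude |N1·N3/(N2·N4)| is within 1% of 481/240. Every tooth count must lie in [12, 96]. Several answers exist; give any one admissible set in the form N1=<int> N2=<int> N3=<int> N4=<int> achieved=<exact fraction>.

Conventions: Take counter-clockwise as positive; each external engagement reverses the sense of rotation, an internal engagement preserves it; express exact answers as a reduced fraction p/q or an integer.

N1=13 N2=12 N3=37 N4=20 achieved=481/240

2-stage fixed-axis compound train for ratio 481/240
target = 481/240 in lowest terms: an exact hit needs N1·N3 = k·481 and N2·N4 = k·240 for one integer k, every count in [12, 96]; additionally prefer no 1:1 stage (N1 ≠ N2, N3 ≠ N4)
k = 1: N1·N3 = 481 = 13·37, N2·N4 = 240 = 12·20
achieved = 13·37/(12·20) = 481/240; |achieved − target| = 0 ≤ 481/24000 ✓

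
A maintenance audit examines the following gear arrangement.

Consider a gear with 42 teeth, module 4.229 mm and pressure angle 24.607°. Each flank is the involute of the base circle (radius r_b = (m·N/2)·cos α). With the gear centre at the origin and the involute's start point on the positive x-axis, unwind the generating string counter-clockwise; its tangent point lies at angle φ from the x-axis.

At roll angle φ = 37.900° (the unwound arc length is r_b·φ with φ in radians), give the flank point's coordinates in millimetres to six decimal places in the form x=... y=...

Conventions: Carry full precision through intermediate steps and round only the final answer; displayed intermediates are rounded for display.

x=96.522899 y=7.454434

recognized (one wheel, involute flank): single-mesh tooth geometry, m = 4.229, N = 42
pitch radius r_p = m·N/2 = 4.229·42/2 = 88.809000
base radius r_b = r_p·cos α = 88.809000·cos 24.607° = 80.743832
roll angle φ = 37.900° = 0.66147979 rad
x = r_b·(cos φ + φ·sin φ) = 96.522899
y = r_b·(sin φ − φ·cos φ) = 7.454434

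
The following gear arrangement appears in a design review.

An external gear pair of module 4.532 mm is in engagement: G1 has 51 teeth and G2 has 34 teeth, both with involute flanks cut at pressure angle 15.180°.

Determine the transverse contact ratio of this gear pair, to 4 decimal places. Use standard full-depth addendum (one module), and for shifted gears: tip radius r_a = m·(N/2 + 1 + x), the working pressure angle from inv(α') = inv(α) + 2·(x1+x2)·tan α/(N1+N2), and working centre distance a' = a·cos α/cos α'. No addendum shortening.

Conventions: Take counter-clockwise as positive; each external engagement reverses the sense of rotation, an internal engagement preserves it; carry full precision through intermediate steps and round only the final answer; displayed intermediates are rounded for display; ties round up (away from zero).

2.0128

topology: single-mesh involute geometry — m = 4.532, 51T/34T pair
base radii: r_b1 = 111.533666, r_b2 = 74.355777
tip radii: r_a1 = 120.098000, r_a2 = 81.576000
no profile shift: α' = α, a' = a
action lengths: √(r_a1²−r_b1²) = 44.539543, √(r_a2²−r_b2²) = 33.553869
base pitch p_b = π·m·cos α = 13.740916
CR = (44.539543 + 33.553869 − 192.610000·sin 15.18000°)/13.740916 = 2.012824
contact ratio ≈ 2.0128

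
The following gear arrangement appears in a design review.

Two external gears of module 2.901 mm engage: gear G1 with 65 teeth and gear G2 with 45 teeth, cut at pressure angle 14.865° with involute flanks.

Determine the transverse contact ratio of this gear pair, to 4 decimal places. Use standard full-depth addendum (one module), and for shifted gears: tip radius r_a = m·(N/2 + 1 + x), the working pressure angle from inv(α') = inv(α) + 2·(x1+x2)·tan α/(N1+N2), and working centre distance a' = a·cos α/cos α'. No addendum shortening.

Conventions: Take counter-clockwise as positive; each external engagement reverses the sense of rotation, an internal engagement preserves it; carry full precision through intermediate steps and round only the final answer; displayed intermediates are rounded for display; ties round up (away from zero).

single-mesh involute tooth geometry (65T engaging 45T at module 2.901)
base radii: r_b1 = 91.127145, r_b2 = 63.088023
tip radii: r_a1 = 97.183500, r_a2 = 68.173500
no profile shift: α' = α, a' = a
action lengths: √(r_a1²−r_b1²) = 33.770936, √(r_a2²−r_b2²) = 25.836552
base pitch p_b = π·m·cos α = 8.808750
CR = (33.770936 + 25.836552 − 159.555000·sin 14.86500°)/8.808750 = 2.120035
contact ratio ≈ 2.1200

2.1200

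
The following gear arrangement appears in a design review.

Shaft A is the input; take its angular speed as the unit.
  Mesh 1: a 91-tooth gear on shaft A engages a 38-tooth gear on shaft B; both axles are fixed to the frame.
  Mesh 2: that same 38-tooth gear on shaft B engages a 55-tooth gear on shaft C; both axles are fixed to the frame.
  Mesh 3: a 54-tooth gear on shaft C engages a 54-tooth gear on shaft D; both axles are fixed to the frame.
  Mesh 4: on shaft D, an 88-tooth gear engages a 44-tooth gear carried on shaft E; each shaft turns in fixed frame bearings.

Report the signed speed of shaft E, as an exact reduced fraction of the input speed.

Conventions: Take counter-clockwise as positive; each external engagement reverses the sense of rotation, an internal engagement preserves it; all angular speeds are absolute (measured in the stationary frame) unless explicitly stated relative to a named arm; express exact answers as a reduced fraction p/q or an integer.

182/55

4-mesh fixed-axis compound train (all bearings frame-fixed)
mesh 1 [91T→38T]: |ω|/ω_in = 1×91/38 = 91/38, sense flips to −
mesh 2 [38T→55T]: |ω|/ω_in = (91/38)×38/55 = 91/55, sense flips to +
mesh 3 [54T→54T]: |ω|/ω_in = (91/55)×54/54 = 91/55, sense flips to −
mesh 4 [88T→44T]: |ω|/ω_in = (91/55)×88/44 = 182/55, sense flips to +
signed output speed (× input speed) = 182/55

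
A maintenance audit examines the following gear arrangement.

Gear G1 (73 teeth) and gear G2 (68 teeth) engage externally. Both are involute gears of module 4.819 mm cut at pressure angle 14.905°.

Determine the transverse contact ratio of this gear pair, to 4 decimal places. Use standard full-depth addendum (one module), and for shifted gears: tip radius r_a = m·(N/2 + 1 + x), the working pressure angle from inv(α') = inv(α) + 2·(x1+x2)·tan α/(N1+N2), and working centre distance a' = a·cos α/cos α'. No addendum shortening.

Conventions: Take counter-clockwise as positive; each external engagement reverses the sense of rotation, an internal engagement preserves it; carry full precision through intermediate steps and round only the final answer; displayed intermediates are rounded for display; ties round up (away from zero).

2.1942

recognized (one external pair, fixed centres): single-mesh tooth geometry, m = 4.819, N1 = 73, N2 = 68
base radii: r_b1 = 169.975323, r_b2 = 158.333178
tip radii: r_a1 = 180.712500, r_a2 = 168.665000
no profile shift: α' = α, a' = a
action lengths: √(r_a1²−r_b1²) = 61.362832, √(r_a2²−r_b2²) = 58.124754
base pitch p_b = π·m·cos α = 14.629951
CR = (61.362832 + 58.124754 − 339.739500·sin 14.90500°)/14.629951 = 2.194181
contact ratio ≈ 2.1942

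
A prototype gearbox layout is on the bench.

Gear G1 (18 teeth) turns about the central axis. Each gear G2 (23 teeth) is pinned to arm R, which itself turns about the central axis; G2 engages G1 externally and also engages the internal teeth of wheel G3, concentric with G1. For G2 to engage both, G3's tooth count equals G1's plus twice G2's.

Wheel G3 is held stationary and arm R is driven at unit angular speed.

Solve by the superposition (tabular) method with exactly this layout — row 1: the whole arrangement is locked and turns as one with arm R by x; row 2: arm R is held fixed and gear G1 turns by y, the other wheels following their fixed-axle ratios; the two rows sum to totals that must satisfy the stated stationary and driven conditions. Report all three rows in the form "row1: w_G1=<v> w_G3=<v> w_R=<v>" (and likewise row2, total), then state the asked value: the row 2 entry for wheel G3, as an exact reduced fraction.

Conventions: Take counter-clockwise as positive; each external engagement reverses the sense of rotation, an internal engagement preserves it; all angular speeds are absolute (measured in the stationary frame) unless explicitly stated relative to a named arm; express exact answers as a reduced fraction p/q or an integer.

row1: w_G1=1 w_G3=1 w_R=1
row2: w_G1=32/9 w_G3=-1 w_R=0
total: w_G1=41/9 w_G3=0 w_R=1
asked value: -1

recognized (axles ride arm R): planetary set, 18/23/64 teeth
row 1: whole set turns with the arm by x
row 2 (arm held, sun turns y): ω_ring = −(18/64)·y, ω_arm = 0
boundary: total ω_ring = x − (18/64)·y = 0 and total ω_arm = x = 1  ⇒  y = 32/9, x = 1
row 2 ring = −(18/64)·32/9 = -1
totals (row 1 + row 2): sun 1 + 32/9 = 41/9, ring 1 + (-1) = 0, arm 1 + 0 = 1
asked cell (row2, ring) = -1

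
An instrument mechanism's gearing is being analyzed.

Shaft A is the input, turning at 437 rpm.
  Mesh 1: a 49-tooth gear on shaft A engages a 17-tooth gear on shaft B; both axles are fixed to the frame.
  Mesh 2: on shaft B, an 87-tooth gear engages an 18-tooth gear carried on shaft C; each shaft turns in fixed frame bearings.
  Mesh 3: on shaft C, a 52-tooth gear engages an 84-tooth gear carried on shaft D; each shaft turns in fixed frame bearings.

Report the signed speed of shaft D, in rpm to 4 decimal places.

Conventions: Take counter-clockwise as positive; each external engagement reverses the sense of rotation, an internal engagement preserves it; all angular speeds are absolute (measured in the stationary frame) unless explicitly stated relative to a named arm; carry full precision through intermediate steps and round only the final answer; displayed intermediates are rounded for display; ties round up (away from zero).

3-mesh fixed-axis compound train (all bearings frame-fixed)
mesh 1 [49T→17T]: ω = 437.0000×49/17 = 1259.5882 rpm, sense flips to −
mesh 2 [87T→18T]: ω = 1259.5882×87/18 = 6088.0098 rpm, sense flips to +
mesh 3 [52T→84T]: ω = 6088.0098×52/84 = 3768.7680 rpm, sense flips to −
signed output speed = -3768.7680 rpm

-3768.7680 rpm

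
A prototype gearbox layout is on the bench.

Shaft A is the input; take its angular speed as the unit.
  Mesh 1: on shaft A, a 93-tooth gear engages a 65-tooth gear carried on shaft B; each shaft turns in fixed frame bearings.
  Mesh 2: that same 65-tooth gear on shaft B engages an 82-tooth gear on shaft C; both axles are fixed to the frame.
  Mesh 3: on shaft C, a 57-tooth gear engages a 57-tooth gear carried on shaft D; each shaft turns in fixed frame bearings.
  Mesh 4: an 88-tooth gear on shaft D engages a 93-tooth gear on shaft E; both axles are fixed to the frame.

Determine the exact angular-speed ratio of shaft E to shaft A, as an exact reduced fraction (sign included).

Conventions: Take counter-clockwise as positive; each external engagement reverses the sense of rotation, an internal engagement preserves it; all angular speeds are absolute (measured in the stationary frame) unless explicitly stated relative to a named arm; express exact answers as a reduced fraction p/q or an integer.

44/41

class = fixed-axis compound train [4 meshes; 4 ratios multiply, 4 sense flips]
mesh 1 [93T→65T]: running ratio 93/65, sense −
mesh 2 [65T→82T]: running ratio 93/82, sense +
mesh 3 [57T→57T]: running ratio 93/82, sense −
mesh 4 [88T→93T]: running ratio 44/41, sense +
ω_out/ω_in = 44/41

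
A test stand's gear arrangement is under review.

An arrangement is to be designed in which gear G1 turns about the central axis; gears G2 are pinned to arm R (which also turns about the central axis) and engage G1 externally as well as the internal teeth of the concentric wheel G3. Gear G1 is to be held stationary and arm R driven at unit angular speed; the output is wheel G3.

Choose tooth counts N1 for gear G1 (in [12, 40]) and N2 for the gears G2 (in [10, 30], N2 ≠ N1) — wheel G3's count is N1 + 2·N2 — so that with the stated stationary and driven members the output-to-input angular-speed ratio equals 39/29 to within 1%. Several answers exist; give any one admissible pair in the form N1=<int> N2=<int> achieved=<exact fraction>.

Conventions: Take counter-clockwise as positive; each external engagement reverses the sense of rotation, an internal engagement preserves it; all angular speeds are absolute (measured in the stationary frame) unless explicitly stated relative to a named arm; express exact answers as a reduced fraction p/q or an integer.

N1=20 N2=19 achieved=39/29

class = planetary set [ratio 39/29 wanted; Willis about the carrier]
Willis with ω_sun = 0: ω_ring/ω_arm = (N1+N3)/N3; set equal to 39/29  ⇒  N3/N1 = 1/(39/29 − 1) = 29/10
N3 = N1 + 2·N2  ⇒  N2/N1 = (N3/N1 − 1)/2 = (29/10 − 1)/2 = 19/20
smallest multiple with N1 ≥ 12 and N2 ≥ 10: k = 1  ⇒  N1 = 1·20 = 20, N2 = 1·19 = 19 (N1 ≤ 40, N2 ≤ 30, N2 ≠ N1 ✓), N3 = 20 + 2·19 = 58
check: (N1+N3)/N3 with N1 = 20, N3 = 58 gives 39/29; |achieved − target| = 0 ≤ 39/2900 ✓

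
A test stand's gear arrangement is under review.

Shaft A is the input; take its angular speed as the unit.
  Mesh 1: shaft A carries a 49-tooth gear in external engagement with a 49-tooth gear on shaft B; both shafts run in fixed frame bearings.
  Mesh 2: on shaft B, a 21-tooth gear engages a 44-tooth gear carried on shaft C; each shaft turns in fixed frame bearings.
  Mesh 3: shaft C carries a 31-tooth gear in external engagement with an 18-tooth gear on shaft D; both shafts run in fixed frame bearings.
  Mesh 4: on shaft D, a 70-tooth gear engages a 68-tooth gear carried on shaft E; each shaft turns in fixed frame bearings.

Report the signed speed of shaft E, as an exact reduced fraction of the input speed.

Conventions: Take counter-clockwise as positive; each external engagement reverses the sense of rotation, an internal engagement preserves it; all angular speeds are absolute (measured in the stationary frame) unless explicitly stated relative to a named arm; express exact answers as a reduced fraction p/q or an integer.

4-mesh fixed-axis compound train (all bearings frame-fixed)
mesh 1 [49T→49T]: |ω|/ω_in = 1×49/49 = 1, sense flips to −
mesh 2 [21T→44T]: |ω|/ω_in = 1×21/44 = 21/44, sense flips to +
mesh 3 [31T→18T]: |ω|/ω_in = (21/44)×31/18 = 217/264, sense flips to −
mesh 4 [70T→68T]: |ω|/ω_in = (217/264)×70/68 = 7595/8976, sense flips to +
signed output speed (× input speed) = 7595/8976

7595/8976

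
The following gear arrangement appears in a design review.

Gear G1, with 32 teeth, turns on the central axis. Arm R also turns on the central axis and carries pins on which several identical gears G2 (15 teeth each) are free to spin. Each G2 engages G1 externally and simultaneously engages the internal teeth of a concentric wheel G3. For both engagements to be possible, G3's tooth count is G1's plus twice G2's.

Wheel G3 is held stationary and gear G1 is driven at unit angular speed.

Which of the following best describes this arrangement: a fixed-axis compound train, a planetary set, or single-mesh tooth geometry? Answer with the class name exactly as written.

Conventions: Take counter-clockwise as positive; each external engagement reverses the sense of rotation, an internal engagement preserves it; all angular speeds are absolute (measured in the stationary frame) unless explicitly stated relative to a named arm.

recognized (axles ride arm R): planetary set, 32/15/62 teeth
classification: planetary set

planetary set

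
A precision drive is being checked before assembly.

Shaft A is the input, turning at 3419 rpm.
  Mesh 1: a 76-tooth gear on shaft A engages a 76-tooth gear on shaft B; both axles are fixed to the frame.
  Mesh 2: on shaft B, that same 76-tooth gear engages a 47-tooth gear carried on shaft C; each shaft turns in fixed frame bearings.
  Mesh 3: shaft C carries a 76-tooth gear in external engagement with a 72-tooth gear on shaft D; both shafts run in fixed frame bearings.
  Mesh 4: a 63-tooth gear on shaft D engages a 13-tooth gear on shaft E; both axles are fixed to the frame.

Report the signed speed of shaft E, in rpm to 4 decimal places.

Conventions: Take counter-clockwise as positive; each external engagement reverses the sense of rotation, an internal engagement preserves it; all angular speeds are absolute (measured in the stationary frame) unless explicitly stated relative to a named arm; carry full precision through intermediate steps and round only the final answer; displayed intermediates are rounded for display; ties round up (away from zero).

topology: fixed-axis compound train — 4 meshes, A→E
mesh 1 [76T→76T]: ω = 3419.0000×76/76 = 3419.0000 rpm, sense flips to −
mesh 2 [76T→47T]: ω = 3419.0000×76/47 = 5528.5957 rpm, sense flips to +
mesh 3 [76T→72T]: ω = 5528.5957×76/72 = 5835.7400 rpm, sense flips to −
mesh 4 [63T→13T]: ω = 5835.7400×63/13 = 28280.8936 rpm, sense flips to +
signed output speed = +28280.8936 rpm

+28280.8936 rpm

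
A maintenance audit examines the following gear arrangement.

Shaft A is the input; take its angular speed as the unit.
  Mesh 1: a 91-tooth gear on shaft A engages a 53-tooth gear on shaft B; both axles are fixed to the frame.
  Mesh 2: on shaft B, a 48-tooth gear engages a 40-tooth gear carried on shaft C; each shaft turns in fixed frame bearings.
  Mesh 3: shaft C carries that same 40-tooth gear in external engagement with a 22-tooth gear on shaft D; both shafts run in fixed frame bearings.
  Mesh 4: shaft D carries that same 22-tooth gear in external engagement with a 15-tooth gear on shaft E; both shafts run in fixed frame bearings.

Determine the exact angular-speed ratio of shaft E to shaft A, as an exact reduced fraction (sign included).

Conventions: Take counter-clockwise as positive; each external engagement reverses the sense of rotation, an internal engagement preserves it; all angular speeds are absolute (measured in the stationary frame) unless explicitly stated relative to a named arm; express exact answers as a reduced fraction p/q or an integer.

1456/265

class = fixed-axis compound train [4 meshes; 4 ratios multiply, 4 sense flips]
mesh 1 [91T→53T]: running ratio 91/53, sense −
mesh 2 [48T→40T]: running ratio 546/265, sense +
mesh 3 [40T→22T]: running ratio 2184/583, sense −
mesh 4 [22T→15T]: running ratio 1456/265, sense +
ω_out/ω_in = 1456/265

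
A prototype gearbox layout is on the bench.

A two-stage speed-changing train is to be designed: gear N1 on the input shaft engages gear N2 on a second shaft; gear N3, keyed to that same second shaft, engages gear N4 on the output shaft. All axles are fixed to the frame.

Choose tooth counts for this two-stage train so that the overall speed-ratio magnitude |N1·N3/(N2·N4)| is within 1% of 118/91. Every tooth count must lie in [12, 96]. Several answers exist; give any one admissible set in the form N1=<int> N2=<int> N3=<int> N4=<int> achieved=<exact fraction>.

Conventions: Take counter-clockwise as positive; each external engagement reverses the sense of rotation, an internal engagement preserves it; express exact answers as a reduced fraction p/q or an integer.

N1=12 N2=13 N3=59 N4=42 achieved=118/91

2-stage fixed-axis compound train for ratio 118/91
target = 118/91 in lowest terms: an exact hit needs N1·N3 = k·118 and N2·N4 = k·91 for one integer k, every count in [12, 96]; additionally prefer no 1:1 stage (N1 ≠ N2, N3 ≠ N4)
k = 1…5: no 1:1-free in-range split of k·118 and k·91 into factor pairs; take k = 6
k = 6: N1·N3 = 708 = 12·59, N2·N4 = 546 = 13·42
achieved = 12·59/(13·42) = 118/91; |achieved − target| = 0 ≤ 59/4550 ✓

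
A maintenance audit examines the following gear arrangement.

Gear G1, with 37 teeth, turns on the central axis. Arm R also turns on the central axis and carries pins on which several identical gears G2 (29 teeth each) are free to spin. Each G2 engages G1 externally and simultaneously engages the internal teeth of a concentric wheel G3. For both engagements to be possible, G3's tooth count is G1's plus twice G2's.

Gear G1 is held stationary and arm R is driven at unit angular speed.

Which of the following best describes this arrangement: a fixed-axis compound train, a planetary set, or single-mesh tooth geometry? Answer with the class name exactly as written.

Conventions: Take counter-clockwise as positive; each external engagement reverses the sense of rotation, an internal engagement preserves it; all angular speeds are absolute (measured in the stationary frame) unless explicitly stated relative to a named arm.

class = planetary set [G3 = 37+2·29 = 95; Willis about the carrier]
classification: planetary set

planetary set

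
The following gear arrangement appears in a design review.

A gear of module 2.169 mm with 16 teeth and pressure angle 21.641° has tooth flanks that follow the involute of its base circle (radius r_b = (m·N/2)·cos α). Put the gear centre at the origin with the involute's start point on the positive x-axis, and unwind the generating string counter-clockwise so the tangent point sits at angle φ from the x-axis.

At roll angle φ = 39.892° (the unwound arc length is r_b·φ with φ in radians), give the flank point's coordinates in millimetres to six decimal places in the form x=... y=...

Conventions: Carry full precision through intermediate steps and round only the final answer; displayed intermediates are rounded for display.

topology: single-mesh involute geometry — m = 2.169, N = 16
pitch radius r_p = m·N/2 = 2.169·16/2 = 17.352000
base radius r_b = r_p·cos α = 17.352000·cos 21.641° = 16.128907
roll angle φ = 39.892° = 0.69624675 rad
x = r_b·(cos φ + φ·sin φ) = 19.577063
y = r_b·(sin φ − φ·cos φ) = 1.728114

x=19.577063 y=1.728114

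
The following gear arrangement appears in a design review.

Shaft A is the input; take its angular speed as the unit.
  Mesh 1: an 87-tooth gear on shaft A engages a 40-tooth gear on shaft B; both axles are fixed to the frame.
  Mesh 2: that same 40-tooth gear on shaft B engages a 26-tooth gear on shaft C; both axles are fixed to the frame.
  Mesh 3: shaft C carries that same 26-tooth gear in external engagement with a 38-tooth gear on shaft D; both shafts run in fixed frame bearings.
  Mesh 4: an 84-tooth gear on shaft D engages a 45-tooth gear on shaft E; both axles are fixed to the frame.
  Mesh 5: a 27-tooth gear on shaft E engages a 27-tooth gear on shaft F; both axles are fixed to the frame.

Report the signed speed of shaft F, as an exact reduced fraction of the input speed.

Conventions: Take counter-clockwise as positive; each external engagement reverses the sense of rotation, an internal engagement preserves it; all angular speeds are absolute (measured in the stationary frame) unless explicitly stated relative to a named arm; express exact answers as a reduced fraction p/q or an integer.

-406/95

5-mesh fixed-axis compound train (all bearings frame-fixed)
mesh 1 [87T→40T]: |ω|/ω_in = 1×87/40 = 87/40, sense flips to −
mesh 2 [40T→26T]: |ω|/ω_in = (87/40)×40/26 = 87/26, sense flips to +
mesh 3 [26T→38T]: |ω|/ω_in = (87/26)×26/38 = 87/38, sense flips to −
mesh 4 [84T→45T]: |ω|/ω_in = (87/38)×84/45 = 406/95, sense flips to +
mesh 5 [27T→27T]: |ω|/ω_in = (406/95)×27/27 = 406/95, sense flips to −
signed output speed (× input speed) = -406/95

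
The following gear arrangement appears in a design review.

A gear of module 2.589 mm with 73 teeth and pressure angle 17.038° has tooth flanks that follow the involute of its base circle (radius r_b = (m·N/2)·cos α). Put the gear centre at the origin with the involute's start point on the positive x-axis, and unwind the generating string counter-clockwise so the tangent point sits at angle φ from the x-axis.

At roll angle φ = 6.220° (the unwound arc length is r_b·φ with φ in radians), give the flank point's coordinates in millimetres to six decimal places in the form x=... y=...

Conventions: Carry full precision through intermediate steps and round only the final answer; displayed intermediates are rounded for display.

x=90.881854 y=0.038486

class = single-mesh tooth geometry [base-circle involute, m = 2.589, 73T]
pitch radius r_p = m·N/2 = 2.589·73/2 = 94.498500
base radius r_b = r_p·cos α = 94.498500·cos 17.038° = 90.351021
roll angle φ = 6.220° = 0.10855948 rad
x = r_b·(cos φ + φ·sin φ) = 90.881854
y = r_b·(sin φ − φ·cos φ) = 0.038486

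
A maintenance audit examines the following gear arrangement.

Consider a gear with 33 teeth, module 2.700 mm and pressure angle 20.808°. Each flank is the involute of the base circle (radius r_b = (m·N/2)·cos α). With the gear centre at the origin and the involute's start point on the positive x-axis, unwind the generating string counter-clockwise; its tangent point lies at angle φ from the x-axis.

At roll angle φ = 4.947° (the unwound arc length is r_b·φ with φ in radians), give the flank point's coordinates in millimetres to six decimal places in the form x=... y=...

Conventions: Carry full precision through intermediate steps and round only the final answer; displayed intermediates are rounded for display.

topology: single-mesh involute geometry — m = 2.700, N = 33
pitch radius r_p = m·N/2 = 2.700·33/2 = 44.550000
base radius r_b = r_p·cos α = 44.550000·cos 20.808° = 41.644275
roll angle φ = 4.947° = 0.08634144 rad
x = r_b·(cos φ + φ·sin φ) = 41.799211
y = r_b·(sin φ − φ·cos φ) = 0.008928

x=41.799211 y=0.008928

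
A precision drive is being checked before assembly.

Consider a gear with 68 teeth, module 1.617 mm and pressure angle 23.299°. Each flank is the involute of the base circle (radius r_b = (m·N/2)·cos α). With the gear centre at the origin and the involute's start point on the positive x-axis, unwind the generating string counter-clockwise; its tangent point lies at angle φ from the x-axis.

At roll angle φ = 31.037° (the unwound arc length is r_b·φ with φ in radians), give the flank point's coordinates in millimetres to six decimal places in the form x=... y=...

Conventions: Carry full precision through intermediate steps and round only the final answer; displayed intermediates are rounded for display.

single-mesh involute tooth geometry (68T wheel at module 1.617)
pitch radius r_p = m·N/2 = 1.617·68/2 = 54.978000
base radius r_b = r_p·cos α = 54.978000·cos 23.299° = 50.494725
roll angle φ = 31.037° = 0.54169784 rad
x = r_b·(cos φ + φ·sin φ) = 57.368538
y = r_b·(sin φ − φ·cos φ) = 2.597756

x=57.368538 y=2.597756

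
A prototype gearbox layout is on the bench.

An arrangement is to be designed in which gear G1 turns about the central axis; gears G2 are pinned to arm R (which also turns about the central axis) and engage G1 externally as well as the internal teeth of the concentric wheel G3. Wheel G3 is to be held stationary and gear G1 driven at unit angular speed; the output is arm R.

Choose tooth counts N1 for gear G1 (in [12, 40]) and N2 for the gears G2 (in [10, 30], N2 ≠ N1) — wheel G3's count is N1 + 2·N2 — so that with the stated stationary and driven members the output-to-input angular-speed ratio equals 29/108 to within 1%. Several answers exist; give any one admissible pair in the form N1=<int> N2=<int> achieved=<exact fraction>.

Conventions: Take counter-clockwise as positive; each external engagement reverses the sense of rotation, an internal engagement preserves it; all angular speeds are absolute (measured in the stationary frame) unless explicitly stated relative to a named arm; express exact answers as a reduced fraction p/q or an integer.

N1=29 N2=25 achieved=29/108

design class (target 29/108): planetary set
Willis with ω_ring = 0: ω_arm/ω_sun = N1/(N1+N3); set equal to 29/108  ⇒  N3/N1 = 1/(29/108) − 1 = 79/29
N3 = N1 + 2·N2  ⇒  N2/N1 = (N3/N1 − 1)/2 = (79/29 − 1)/2 = 25/29
smallest multiple with N1 ≥ 12 and N2 ≥ 10: k = 1  ⇒  N1 = 1·29 = 29, N2 = 1·25 = 25 (N1 ≤ 40, N2 ≤ 30, N2 ≠ N1 ✓), N3 = 29 + 2·25 = 79
check: N1/(N1+N3) with N1 = 29, N3 = 79 gives 29/108; |achieved − target| = 0 ≤ 29/10800 ✓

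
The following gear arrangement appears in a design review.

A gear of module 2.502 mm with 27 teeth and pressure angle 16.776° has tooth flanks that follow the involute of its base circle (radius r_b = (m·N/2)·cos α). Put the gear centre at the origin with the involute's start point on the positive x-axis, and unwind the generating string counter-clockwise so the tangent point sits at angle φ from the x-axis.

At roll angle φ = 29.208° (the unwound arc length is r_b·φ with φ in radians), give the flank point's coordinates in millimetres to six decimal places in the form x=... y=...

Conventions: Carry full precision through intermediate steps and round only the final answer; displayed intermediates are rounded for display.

class = single-mesh tooth geometry [base-circle involute, m = 2.502, 27T]
pitch radius r_p = m·N/2 = 2.502·27/2 = 33.777000
base radius r_b = r_p·cos α = 33.777000·cos 16.776° = 32.339467
roll angle φ = 29.208° = 0.50977577 rad
x = r_b·(cos φ + φ·sin φ) = 36.272435
y = r_b·(sin φ − φ·cos φ) = 1.391300

x=36.272435 y=1.391300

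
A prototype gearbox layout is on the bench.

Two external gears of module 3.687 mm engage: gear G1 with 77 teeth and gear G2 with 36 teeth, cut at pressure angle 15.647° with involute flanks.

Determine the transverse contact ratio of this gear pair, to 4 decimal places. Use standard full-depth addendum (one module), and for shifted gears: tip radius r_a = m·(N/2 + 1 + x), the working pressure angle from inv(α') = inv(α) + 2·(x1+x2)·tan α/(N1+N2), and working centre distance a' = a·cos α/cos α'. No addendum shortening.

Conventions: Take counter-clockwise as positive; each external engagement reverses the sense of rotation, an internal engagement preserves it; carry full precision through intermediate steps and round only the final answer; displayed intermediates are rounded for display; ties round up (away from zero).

topology: single-mesh involute geometry — m = 3.687, 77T/36T pair
base radii: r_b1 = 136.689085, r_b2 = 63.906585
tip radii: r_a1 = 145.636500, r_a2 = 70.053000
no profile shift: α' = α, a' = a
action lengths: √(r_a1²−r_b1²) = 50.260164, √(r_a2²−r_b2²) = 28.694445
base pitch p_b = π·m·cos α = 11.153803
CR = (50.260164 + 28.694445 − 208.315500·sin 15.64700°)/11.153803 = 2.041445
contact ratio ≈ 2.0414

2.0414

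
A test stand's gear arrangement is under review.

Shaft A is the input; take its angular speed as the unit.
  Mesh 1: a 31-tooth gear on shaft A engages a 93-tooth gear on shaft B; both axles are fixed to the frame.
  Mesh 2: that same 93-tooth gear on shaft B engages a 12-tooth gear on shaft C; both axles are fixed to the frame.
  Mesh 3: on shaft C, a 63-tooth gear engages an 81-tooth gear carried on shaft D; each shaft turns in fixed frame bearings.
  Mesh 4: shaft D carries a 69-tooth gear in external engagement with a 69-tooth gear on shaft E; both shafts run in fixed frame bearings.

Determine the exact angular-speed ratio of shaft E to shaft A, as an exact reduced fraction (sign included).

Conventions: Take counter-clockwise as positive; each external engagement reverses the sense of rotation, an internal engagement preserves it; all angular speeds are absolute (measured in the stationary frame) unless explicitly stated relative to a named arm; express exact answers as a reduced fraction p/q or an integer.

class = fixed-axis compound train [4 meshes; 4 ratios multiply, 4 sense flips]
mesh 1 [31T→93T]: running ratio 1/3, sense −
mesh 2 [93T→12T]: running ratio 31/12, sense +
mesh 3 [63T→81T]: running ratio 217/108, sense −
mesh 4 [69T→69T]: running ratio 217/108, sense +
ω_out/ω_in = 217/108

217/108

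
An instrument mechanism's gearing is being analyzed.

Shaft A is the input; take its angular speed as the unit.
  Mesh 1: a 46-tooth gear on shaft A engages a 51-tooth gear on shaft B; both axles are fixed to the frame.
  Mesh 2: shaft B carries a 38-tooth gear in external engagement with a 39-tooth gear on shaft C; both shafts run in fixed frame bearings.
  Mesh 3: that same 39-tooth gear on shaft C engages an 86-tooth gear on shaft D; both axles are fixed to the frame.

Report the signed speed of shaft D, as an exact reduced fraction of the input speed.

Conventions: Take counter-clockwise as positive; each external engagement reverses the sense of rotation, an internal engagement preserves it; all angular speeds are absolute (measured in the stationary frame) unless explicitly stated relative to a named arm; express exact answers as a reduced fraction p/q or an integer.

3-mesh fixed-axis compound train (all bearings frame-fixed)
mesh 1 [46T→51T]: |ω|/ω_in = 1×46/51 = 46/51, sense flips to −
mesh 2 [38T→39T]: |ω|/ω_in = (46/51)×38/39 = 1748/1989, sense flips to +
mesh 3 [39T→86T]: |ω|/ω_in = (1748/1989)×39/86 = 874/2193, sense flips to −
signed output speed (× input speed) = -874/2193

-874/2193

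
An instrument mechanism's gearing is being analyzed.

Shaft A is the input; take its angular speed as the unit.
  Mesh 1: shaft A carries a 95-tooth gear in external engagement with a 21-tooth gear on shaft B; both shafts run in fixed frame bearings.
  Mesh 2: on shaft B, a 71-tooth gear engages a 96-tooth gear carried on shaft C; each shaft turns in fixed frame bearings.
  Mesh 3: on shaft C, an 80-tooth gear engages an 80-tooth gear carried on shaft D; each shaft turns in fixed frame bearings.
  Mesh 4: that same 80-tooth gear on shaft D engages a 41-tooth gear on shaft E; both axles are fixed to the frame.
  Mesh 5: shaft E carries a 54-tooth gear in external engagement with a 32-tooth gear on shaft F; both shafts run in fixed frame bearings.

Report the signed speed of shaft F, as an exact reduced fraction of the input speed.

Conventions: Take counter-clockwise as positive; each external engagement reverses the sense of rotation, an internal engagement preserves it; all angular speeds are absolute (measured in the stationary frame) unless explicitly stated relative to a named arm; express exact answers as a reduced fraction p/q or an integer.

5-mesh fixed-axis compound train (all bearings frame-fixed)
mesh 1 [95T→21T]: |ω|/ω_in = 1×95/21 = 95/21, sense flips to −
mesh 2 [71T→96T]: |ω|/ω_in = (95/21)×71/96 = 6745/2016, sense flips to +
mesh 3 [80T→80T]: |ω|/ω_in = (6745/2016)×80/80 = 6745/2016, sense flips to −
mesh 4 [80T→41T]: |ω|/ω_in = (6745/2016)×80/41 = 33725/5166, sense flips to +
mesh 5 [54T→32T]: |ω|/ω_in = (33725/5166)×54/32 = 101175/9184, sense flips to −
signed output speed (× input speed) = -101175/9184

-101175/9184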